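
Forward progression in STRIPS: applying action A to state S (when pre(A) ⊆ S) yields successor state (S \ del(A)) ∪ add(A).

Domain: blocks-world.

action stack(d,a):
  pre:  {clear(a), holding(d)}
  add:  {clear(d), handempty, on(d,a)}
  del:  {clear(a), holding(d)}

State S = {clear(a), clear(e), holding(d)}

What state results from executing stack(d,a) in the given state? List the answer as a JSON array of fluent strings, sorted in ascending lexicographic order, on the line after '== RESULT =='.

Progress:
  pre ⊆ S: {clear(a), holding(d)} ⊆ S  — applicable
  S \ del = {clear(e)}
  ∪ add   = {clear(d), clear(e), handempty, on(d,a)}

== RESULT ==
["clear(d)", "clear(e)", "handempty", "on(d,a)"]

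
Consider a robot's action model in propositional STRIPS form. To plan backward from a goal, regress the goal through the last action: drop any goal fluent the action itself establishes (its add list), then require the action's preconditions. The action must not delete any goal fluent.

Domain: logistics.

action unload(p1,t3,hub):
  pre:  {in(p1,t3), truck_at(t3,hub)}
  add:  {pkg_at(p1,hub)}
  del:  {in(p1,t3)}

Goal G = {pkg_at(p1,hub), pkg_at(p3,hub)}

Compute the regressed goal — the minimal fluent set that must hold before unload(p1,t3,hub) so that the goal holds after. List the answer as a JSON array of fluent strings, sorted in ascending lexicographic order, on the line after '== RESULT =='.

Compute (G \ add) ∪ pre:
  G ∩ del = {}  (empty — regression defined)
  G \ add = {pkg_at(p1,hub), pkg_at(p3,hub)} \ {pkg_at(p1,hub)} = {pkg_at(p3,hub)}
  ∪ pre   = {pkg_at(p3,hub)} ∪ {in(p1,t3), truck_at(t3,hub)}
          = {in(p1,t3), pkg_at(p3,hub), truck_at(t3,hub)}

== RESULT ==
["in(p1,t3)", "pkg_at(p3,hub)", "truck_at(t3,hub)"]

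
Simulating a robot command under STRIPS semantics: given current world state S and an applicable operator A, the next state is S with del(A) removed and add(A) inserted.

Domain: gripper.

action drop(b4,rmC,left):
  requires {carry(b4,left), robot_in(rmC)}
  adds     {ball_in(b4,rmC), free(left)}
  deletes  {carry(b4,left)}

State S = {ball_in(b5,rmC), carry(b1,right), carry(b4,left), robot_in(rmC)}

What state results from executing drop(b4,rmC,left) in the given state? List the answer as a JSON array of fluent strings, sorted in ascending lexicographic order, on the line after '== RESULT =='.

Progress:
  pre ⊆ S: {carry(b4,left), robot_in(rmC)} ⊆ S  — applicable
  S \ del = {ball_in(b5,rmC), carry(b1,right), robot_in(rmC)}
  ∪ add   = {ball_in(b4,rmC), ball_in(b5,rmC), carry(b1,right), free(left), robot_in(rmC)}

== RESULT ==
["ball_in(b4,rmC)", "ball_in(b5,rmC)", "carry(b1,right)", "free(left)", "robot_in(rmC)"]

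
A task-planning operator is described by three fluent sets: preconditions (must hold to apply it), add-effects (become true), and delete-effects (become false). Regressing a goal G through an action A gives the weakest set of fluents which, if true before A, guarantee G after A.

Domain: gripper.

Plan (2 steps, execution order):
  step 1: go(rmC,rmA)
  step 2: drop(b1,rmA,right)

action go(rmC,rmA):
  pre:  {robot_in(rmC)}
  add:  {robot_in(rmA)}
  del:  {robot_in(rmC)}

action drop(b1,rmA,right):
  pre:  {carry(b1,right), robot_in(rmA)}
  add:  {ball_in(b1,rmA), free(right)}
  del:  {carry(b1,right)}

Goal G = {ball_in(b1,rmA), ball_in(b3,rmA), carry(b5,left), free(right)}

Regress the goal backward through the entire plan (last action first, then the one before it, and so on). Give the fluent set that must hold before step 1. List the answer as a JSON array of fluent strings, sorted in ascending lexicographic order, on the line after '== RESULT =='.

Regress step by step:
  through step 2 (drop(b1,rmA,right)): drop {ball_in(b1,rmA), free(right)}, keep {ball_in(b3,rmA), carry(b5,left)}, require {carry(b1,right), robot_in(rmA)}
    → {ball_in(b3,rmA), carry(b1,right), carry(b5,left), robot_in(rmA)}
  through step 1 (go(rmC,rmA)): drop {robot_in(rmA)}, keep {ball_in(b3,rmA), carry(b1,right), carry(b5,left)}, require {robot_in(rmC)}
    → {ball_in(b3,rmA), carry(b1,right), carry(b5,left), robot_in(rmC)}

== RESULT ==
["ball_in(b3,rmA)", "carry(b1,right)", "carry(b5,left)", "robot_in(rmC)"]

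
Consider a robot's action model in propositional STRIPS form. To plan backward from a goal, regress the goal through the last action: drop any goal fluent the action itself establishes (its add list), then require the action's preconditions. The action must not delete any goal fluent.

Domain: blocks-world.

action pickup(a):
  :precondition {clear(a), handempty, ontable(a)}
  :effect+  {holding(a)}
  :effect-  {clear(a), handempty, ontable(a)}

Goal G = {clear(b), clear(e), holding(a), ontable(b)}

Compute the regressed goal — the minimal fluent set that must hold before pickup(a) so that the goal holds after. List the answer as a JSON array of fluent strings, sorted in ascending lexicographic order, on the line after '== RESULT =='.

Regress:
  G ∩ del = {}  (empty — regression defined)
  G \ add = {clear(b), clear(e), holding(a), ontable(b)} \ {holding(a)} = {clear(b), clear(e), ontable(b)}
  ∪ pre   = {clear(b), clear(e), ontable(b)} ∪ {clear(a), handempty, ontable(a)}
          = {clear(a), clear(b), clear(e), handempty, ontable(a), ontable(b)}

== RESULT ==
["clear(a)", "clear(b)", "clear(e)", "handempty", "ontable(a)", "ontable(b)"]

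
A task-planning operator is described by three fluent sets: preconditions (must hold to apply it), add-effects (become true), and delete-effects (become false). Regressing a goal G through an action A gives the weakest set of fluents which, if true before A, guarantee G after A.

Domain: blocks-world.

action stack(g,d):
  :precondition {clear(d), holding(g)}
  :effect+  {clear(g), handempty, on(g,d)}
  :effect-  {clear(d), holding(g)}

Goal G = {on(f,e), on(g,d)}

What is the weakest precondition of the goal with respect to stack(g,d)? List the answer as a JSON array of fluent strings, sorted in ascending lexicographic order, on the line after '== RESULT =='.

Compute (G \ add) ∪ pre:
  G ∩ del = {}  (empty — regression defined)
  G \ add = {on(f,e), on(g,d)} \ {clear(g), handempty, on(g,d)} = {on(f,e)}
  ∪ pre   = {on(f,e)} ∪ {clear(d), holding(g)}
          = {clear(d), holding(g), on(f,e)}

== RESULT ==
["clear(d)", "holding(g)", "on(f,e)"]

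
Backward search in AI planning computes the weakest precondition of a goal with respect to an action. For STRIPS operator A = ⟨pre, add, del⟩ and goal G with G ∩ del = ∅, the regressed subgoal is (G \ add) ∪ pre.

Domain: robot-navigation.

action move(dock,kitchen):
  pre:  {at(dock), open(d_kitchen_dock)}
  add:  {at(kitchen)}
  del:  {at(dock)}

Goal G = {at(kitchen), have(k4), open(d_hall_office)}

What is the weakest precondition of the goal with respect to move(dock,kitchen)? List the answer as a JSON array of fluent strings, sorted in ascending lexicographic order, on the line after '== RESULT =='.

Compute (G \ add) ∪ pre:
  G ∩ del = {}  (empty — regression defined)
  G \ add = {at(kitchen), have(k4), open(d_hall_office)} \ {at(kitchen)} = {have(k4), open(d_hall_office)}
  ∪ pre   = {have(k4), open(d_hall_office)} ∪ {at(dock), open(d_kitchen_dock)}
          = {at(dock), have(k4), open(d_hall_office), open(d_kitchen_dock)}

== RESULT ==
["at(dock)", "have(k4)", "open(d_hall_office)", "open(d_kitchen_dock)"]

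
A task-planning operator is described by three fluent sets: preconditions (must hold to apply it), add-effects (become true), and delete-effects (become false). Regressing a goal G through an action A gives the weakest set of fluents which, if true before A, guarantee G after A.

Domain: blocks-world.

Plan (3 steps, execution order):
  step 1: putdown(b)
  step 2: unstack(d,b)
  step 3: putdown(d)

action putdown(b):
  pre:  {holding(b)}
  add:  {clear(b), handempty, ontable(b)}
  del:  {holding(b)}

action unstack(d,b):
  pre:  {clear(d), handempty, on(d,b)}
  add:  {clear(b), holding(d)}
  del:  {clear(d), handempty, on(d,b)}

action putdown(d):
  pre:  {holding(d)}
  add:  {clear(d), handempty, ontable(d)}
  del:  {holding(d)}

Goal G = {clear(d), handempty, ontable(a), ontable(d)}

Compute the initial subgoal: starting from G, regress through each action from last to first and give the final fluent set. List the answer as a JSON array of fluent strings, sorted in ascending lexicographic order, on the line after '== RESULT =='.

Regress step by step:
  through step 3 (putdown(d)): drop {clear(d), handempty, ontable(d)}, keep {ontable(a)}, require {holding(d)}
    → {holding(d), ontable(a)}
  through step 2 (unstack(d,b)): drop {holding(d)}, keep {ontable(a)}, require {clear(d), handempty, on(d,b)}
    → {clear(d), handempty, on(d,b), ontable(a)}
  through step 1 (putdown(b)): drop {handempty}, keep {clear(d), on(d,b), ontable(a)}, require {holding(b)}
    → {clear(d), holding(b), on(d,b), ontable(a)}

== RESULT ==
["clear(d)", "holding(b)", "on(d,b)", "ontable(a)"]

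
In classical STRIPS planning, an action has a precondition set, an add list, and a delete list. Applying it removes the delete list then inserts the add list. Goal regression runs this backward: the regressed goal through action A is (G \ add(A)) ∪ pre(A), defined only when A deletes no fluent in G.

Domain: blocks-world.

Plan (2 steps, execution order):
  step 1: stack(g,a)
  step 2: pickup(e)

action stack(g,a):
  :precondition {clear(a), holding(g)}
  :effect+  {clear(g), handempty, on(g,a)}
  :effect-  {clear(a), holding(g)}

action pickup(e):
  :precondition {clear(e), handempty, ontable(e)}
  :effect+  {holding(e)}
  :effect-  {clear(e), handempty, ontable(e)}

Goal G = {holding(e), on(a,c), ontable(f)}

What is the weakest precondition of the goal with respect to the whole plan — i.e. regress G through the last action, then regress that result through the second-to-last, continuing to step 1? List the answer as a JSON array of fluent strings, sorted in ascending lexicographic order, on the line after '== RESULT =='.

Work backward from the goal:
  through step 2 (pickup(e)): drop {holding(e)}, keep {on(a,c), ontable(f)}, require {clear(e), handempty, ontable(e)}
    → {clear(e), handempty, on(a,c), ontable(e), ontable(f)}
  through step 1 (stack(g,a)): drop {handempty}, keep {clear(e), on(a,c), ontable(e), ontable(f)}, require {clear(a), holding(g)}
    → {clear(a), clear(e), holding(g), on(a,c), ontable(e), ontable(f)}

== RESULT ==
["clear(a)", "clear(e)", "holding(g)", "on(a,c)", "ontable(e)", "ontable(f)"]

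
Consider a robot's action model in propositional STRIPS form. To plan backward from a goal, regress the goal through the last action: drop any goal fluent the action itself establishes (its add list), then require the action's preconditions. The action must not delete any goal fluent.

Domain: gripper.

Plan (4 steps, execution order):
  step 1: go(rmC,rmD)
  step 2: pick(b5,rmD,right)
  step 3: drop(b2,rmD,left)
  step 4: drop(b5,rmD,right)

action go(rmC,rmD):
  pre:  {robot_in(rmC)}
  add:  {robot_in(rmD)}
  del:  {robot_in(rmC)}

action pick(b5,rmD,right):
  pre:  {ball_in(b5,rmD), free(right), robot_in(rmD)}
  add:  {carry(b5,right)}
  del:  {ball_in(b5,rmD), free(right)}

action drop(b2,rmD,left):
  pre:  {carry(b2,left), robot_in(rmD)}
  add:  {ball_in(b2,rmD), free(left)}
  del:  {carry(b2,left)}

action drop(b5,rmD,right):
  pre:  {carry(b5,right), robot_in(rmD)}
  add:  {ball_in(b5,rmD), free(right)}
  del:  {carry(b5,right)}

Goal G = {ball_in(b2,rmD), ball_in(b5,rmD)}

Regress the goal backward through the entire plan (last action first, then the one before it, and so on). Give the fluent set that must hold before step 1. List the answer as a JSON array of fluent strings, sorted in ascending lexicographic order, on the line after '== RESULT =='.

Work backward from the goal:
  through step 4 (drop(b5,rmD,right)): drop {ball_in(b5,rmD)}, keep {ball_in(b2,rmD)}, require {carry(b5,right), robot_in(rmD)}
    → {ball_in(b2,rmD), carry(b5,right), robot_in(rmD)}
  through step 3 (drop(b2,rmD,left)): drop {ball_in(b2,rmD)}, keep {carry(b5,right), robot_in(rmD)}, require {carry(b2,left), robot_in(rmD)}
    → {carry(b2,left), carry(b5,right), robot_in(rmD)}
  through step 2 (pick(b5,rmD,right)): drop {carry(b5,right)}, keep {carry(b2,left), robot_in(rmD)}, require {ball_in(b5,rmD), free(right), robot_in(rmD)}
    → {ball_in(b5,rmD), carry(b2,left), free(right), robot_in(rmD)}
  through step 1 (go(rmC,rmD)): drop {robot_in(rmD)}, keep {ball_in(b5,rmD), carry(b2,left), free(right)}, require {robot_in(rmC)}
    → {ball_in(b5,rmD), carry(b2,left), free(right), robot_in(rmC)}

== RESULT ==
["ball_in(b5,rmD)", "carry(b2,left)", "free(right)", "robot_in(rmC)"]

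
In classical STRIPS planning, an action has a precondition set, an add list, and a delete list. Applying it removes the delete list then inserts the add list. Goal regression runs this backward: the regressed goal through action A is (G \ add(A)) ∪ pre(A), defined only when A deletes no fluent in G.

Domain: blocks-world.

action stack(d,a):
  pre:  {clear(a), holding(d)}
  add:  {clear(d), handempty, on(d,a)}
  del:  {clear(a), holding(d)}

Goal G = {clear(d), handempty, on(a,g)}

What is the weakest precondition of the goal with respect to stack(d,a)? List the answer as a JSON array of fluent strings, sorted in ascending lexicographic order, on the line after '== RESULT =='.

Regress:
  G ∩ del = {}  (empty — regression defined)
  G \ add = {clear(d), handempty, on(a,g)} \ {clear(d), handempty, on(d,a)} = {on(a,g)}
  ∪ pre   = {on(a,g)} ∪ {clear(a), holding(d)}
          = {clear(a), holding(d), on(a,g)}

== RESULT ==
["clear(a)", "holding(d)", "on(a,g)"]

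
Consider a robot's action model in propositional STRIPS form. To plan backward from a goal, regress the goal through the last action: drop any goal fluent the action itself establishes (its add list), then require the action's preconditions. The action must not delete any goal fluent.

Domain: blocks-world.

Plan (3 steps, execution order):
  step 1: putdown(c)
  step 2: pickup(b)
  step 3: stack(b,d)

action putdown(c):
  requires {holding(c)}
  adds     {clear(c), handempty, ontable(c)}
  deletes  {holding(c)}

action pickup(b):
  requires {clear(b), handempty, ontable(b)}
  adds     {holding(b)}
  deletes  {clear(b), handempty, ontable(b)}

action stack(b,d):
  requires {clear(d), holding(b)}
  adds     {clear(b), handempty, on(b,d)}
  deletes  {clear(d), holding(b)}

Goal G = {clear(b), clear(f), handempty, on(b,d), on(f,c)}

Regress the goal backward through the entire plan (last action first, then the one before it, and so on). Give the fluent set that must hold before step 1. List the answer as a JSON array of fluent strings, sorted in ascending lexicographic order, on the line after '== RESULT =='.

Work backward from the goal:
  through step 3 (stack(b,d)): drop {clear(b), handempty, on(b,d)}, keep {clear(f), on(f,c)}, require {clear(d), holding(b)}
    → {clear(d), clear(f), holding(b), on(f,c)}
  through step 2 (pickup(b)): drop {holding(b)}, keep {clear(d), clear(f), on(f,c)}, require {clear(b), handempty, ontable(b)}
    → {clear(b), clear(d), clear(f), handempty, on(f,c), ontable(b)}
  through step 1 (putdown(c)): drop {handempty}, keep {clear(b), clear(d), clear(f), on(f,c), ontable(b)}, require {holding(c)}
    → {clear(b), clear(d), clear(f), holding(c), on(f,c), ontable(b)}

== RESULT ==
["clear(b)", "clear(d)", "clear(f)", "holding(c)", "on(f,c)", "ontable(b)"]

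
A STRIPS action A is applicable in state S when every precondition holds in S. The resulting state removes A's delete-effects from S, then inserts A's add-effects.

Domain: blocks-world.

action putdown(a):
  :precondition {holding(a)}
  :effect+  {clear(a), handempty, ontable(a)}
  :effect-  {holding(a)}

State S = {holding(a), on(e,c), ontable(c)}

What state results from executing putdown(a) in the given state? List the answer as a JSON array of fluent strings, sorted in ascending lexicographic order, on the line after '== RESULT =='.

Compute (S \ del) ∪ add:
  pre ⊆ S: {holding(a)} ⊆ S  — applicable
  S \ del = {on(e,c), ontable(c)}
  ∪ add   = {clear(a), handempty, on(e,c), ontable(a), ontable(c)}

== RESULT ==
["clear(a)", "handempty", "on(e,c)", "ontable(a)", "ontable(c)"]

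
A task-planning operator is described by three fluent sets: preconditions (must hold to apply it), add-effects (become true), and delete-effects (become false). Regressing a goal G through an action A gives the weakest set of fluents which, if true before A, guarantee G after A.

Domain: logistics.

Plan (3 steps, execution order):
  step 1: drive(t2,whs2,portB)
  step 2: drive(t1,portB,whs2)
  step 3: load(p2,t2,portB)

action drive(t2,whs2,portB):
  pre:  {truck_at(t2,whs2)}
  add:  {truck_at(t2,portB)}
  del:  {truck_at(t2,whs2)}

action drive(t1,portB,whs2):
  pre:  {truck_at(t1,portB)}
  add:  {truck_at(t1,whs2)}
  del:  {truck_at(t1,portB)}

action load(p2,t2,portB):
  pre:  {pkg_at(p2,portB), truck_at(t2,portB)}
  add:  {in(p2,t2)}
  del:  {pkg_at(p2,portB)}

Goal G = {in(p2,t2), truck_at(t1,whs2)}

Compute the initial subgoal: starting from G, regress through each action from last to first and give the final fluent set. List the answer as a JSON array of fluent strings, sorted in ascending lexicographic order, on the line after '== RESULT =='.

Work backward from the goal:
  through step 3 (load(p2,t2,portB)): drop {in(p2,t2)}, keep {truck_at(t1,whs2)}, require {pkg_at(p2,portB), truck_at(t2,portB)}
    → {pkg_at(p2,portB), truck_at(t1,whs2), truck_at(t2,portB)}
  through step 2 (drive(t1,portB,whs2)): drop {truck_at(t1,whs2)}, keep {pkg_at(p2,portB), truck_at(t2,portB)}, require {truck_at(t1,portB)}
    → {pkg_at(p2,portB), truck_at(t1,portB), truck_at(t2,portB)}
  through step 1 (drive(t2,whs2,portB)): drop {truck_at(t2,portB)}, keep {pkg_at(p2,portB), truck_at(t1,portB)}, require {truck_at(t2,whs2)}
    → {pkg_at(p2,portB), truck_at(t1,portB), truck_at(t2,whs2)}

== RESULT ==
["pkg_at(p2,portB)", "truck_at(t1,portB)", "truck_at(t2,whs2)"]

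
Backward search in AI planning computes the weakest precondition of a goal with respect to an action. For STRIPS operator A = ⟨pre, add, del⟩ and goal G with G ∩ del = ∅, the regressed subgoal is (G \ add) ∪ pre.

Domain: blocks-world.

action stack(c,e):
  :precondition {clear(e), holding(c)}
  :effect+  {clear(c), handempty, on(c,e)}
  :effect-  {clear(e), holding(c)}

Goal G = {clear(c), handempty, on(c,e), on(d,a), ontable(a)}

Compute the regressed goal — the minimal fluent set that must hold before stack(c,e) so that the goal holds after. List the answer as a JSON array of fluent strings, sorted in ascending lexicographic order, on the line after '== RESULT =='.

Regress:
  G ∩ del = {}  (empty — regression defined)
  G \ add = {clear(c), handempty, on(c,e), on(d,a), ontable(a)} \ {clear(c), handempty, on(c,e)} = {on(d,a), ontable(a)}
  ∪ pre   = {on(d,a), ontable(a)} ∪ {clear(e), holding(c)}
          = {clear(e), holding(c), on(d,a), ontable(a)}

== RESULT ==
["clear(e)", "holding(c)", "on(d,a)", "ontable(a)"]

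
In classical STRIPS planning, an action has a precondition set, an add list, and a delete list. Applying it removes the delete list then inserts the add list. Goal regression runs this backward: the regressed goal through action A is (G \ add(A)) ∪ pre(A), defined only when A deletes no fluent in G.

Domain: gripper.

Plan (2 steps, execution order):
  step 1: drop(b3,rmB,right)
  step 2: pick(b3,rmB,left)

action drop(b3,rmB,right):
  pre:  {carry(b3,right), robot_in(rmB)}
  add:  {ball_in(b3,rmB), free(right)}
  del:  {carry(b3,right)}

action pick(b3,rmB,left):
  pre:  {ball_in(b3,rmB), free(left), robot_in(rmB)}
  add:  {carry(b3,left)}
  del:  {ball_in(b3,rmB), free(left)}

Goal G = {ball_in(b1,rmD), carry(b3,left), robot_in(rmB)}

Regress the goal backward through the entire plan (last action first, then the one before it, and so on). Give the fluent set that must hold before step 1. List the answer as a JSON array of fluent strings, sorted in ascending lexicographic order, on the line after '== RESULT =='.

Work backward from the goal:
  through step 2 (pick(b3,rmB,left)): drop {carry(b3,left)}, keep {ball_in(b1,rmD), robot_in(rmB)}, require {ball_in(b3,rmB), free(left), robot_in(rmB)}
    → {ball_in(b1,rmD), ball_in(b3,rmB), free(left), robot_in(rmB)}
  through step 1 (drop(b3,rmB,right)): drop {ball_in(b3,rmB)}, keep {ball_in(b1,rmD), free(left), robot_in(rmB)}, require {carry(b3,right), robot_in(rmB)}
    → {ball_in(b1,rmD), carry(b3,right), free(left), robot_in(rmB)}

== RESULT ==
["ball_in(b1,rmD)", "carry(b3,right)", "free(left)", "robot_in(rmB)"]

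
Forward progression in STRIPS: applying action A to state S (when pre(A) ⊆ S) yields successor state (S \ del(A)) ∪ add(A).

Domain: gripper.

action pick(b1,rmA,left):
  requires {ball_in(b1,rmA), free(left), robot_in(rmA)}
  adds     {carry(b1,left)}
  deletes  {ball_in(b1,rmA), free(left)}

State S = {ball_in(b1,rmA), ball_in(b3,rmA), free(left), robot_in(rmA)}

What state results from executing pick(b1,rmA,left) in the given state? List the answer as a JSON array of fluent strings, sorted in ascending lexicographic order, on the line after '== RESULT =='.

Progress:
  pre ⊆ S: {ball_in(b1,rmA), free(left), robot_in(rmA)} ⊆ S  — applicable
  S \ del = {ball_in(b3,rmA), robot_in(rmA)}
  ∪ add   = {ball_in(b3,rmA), carry(b1,left), robot_in(rmA)}

== RESULT ==
["ball_in(b3,rmA)", "carry(b1,left)", "robot_in(rmA)"]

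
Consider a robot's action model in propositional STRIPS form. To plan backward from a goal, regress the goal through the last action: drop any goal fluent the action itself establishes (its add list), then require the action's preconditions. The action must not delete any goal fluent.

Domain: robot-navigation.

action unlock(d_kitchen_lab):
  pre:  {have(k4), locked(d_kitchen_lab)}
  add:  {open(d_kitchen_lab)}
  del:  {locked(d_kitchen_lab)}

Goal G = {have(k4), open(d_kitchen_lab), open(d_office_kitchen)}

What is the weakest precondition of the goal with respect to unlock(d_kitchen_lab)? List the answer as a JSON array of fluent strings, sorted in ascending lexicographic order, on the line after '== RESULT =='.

Regress:
  G ∩ del = {}  (empty — regression defined)
  G \ add = {have(k4), open(d_kitchen_lab), open(d_office_kitchen)} \ {open(d_kitchen_lab)} = {have(k4), open(d_office_kitchen)}
  ∪ pre   = {have(k4), open(d_office_kitchen)} ∪ {have(k4), locked(d_kitchen_lab)}
          = {have(k4), locked(d_kitchen_lab), open(d_office_kitchen)}

== RESULT ==
["have(k4)", "locked(d_kitchen_lab)", "open(d_office_kitchen)"]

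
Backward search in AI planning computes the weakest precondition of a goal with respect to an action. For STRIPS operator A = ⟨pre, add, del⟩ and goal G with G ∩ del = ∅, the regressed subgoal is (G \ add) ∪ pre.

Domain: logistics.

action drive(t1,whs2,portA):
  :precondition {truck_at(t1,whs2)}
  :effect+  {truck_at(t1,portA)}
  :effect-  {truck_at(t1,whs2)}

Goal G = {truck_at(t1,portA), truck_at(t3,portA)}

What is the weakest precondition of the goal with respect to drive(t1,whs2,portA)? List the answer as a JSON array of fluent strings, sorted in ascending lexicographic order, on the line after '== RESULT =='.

Compute (G \ add) ∪ pre:
  G ∩ del = {}  (empty — regression defined)
  G \ add = {truck_at(t1,portA), truck_at(t3,portA)} \ {truck_at(t1,portA)} = {truck_at(t3,portA)}
  ∪ pre   = {truck_at(t3,portA)} ∪ {truck_at(t1,whs2)}
          = {truck_at(t1,whs2), truck_at(t3,portA)}

== RESULT ==
["truck_at(t1,whs2)", "truck_at(t3,portA)"]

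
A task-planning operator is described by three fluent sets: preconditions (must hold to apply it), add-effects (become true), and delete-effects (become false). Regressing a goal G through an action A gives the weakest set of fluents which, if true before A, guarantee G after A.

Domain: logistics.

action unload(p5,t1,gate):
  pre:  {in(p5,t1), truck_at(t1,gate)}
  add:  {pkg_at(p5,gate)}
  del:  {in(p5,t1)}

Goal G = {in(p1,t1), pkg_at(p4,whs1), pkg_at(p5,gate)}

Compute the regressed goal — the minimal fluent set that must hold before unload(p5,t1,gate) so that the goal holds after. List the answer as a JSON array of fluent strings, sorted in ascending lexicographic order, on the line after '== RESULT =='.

Compute (G \ add) ∪ pre:
  G ∩ del = {}  (empty — regression defined)
  G \ add = {in(p1,t1), pkg_at(p4,whs1), pkg_at(p5,gate)} \ {pkg_at(p5,gate)} = {in(p1,t1), pkg_at(p4,whs1)}
  ∪ pre   = {in(p1,t1), pkg_at(p4,whs1)} ∪ {in(p5,t1), truck_at(t1,gate)}
          = {in(p1,t1), in(p5,t1), pkg_at(p4,whs1), truck_at(t1,gate)}

== RESULT ==
["in(p1,t1)", "in(p5,t1)", "pkg_at(p4,whs1)", "truck_at(t1,gate)"]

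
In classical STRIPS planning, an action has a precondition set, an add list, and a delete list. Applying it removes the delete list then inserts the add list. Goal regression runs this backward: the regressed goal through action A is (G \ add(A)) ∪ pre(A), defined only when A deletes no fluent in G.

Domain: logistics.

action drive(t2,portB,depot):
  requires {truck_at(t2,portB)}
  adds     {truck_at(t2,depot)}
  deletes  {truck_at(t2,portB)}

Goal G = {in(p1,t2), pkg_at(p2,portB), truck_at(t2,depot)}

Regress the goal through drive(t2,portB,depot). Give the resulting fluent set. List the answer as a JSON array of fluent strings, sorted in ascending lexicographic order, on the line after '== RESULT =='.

Compute (G \ add) ∪ pre:
  G ∩ del = {}  (empty — regression defined)
  G \ add = {in(p1,t2), pkg_at(p2,portB), truck_at(t2,depot)} \ {truck_at(t2,depot)} = {in(p1,t2), pkg_at(p2,portB)}
  ∪ pre   = {in(p1,t2), pkg_at(p2,portB)} ∪ {truck_at(t2,portB)}
          = {in(p1,t2), pkg_at(p2,portB), truck_at(t2,portB)}

== RESULT ==
["in(p1,t2)", "pkg_at(p2,portB)", "truck_at(t2,portB)"]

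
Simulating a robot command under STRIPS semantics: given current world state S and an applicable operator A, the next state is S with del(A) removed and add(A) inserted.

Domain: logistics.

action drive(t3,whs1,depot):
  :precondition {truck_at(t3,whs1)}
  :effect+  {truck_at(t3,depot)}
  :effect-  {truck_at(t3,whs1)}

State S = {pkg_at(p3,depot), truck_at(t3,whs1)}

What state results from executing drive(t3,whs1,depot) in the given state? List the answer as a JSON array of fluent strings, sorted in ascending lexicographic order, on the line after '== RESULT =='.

Compute (S \ del) ∪ add:
  pre ⊆ S: {truck_at(t3,whs1)} ⊆ S  — applicable
  S \ del = {pkg_at(p3,depot)}
  ∪ add   = {pkg_at(p3,depot), truck_at(t3,depot)}

== RESULT ==
["pkg_at(p3,depot)", "truck_at(t3,depot)"]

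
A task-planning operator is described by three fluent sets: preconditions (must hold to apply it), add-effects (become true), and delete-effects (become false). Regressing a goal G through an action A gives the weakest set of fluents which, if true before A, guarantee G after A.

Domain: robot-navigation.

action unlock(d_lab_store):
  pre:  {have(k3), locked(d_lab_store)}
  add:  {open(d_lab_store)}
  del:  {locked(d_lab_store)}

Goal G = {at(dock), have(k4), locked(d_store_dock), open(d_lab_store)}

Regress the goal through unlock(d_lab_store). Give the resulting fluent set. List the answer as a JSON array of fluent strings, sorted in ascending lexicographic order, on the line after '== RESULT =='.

Regress:
  G ∩ del = {}  (empty — regression defined)
  G \ add = {at(dock), have(k4), locked(d_store_dock), open(d_lab_store)} \ {open(d_lab_store)} = {at(dock), have(k4), locked(d_store_dock)}
  ∪ pre   = {at(dock), have(k4), locked(d_store_dock)} ∪ {have(k3), locked(d_lab_store)}
          = {at(dock), have(k3), have(k4), locked(d_lab_store), locked(d_store_dock)}

== RESULT ==
["at(dock)", "have(k3)", "have(k4)", "locked(d_lab_store)", "locked(d_store_dock)"]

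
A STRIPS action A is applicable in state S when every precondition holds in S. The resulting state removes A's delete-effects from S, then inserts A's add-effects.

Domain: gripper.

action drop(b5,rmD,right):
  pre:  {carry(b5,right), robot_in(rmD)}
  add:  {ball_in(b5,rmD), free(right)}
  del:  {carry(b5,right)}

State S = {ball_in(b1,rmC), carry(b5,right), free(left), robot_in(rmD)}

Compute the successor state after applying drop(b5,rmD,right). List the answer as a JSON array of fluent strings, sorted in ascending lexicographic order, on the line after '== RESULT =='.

Progress:
  pre ⊆ S: {carry(b5,right), robot_in(rmD)} ⊆ S  — applicable
  S \ del = {ball_in(b1,rmC), free(left), robot_in(rmD)}
  ∪ add   = {ball_in(b1,rmC), ball_in(b5,rmD), free(left), free(right), robot_in(rmD)}

== RESULT ==
["ball_in(b1,rmC)", "ball_in(b5,rmD)", "free(left)", "free(right)", "robot_in(rmD)"]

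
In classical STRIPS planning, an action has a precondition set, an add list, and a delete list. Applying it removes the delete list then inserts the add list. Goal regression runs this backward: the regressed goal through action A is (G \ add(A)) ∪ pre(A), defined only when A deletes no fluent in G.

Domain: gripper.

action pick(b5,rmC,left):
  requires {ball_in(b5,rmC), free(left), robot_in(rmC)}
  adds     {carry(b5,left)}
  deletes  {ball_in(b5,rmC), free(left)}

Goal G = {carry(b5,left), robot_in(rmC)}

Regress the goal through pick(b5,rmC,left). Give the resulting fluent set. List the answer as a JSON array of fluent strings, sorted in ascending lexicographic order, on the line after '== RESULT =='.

Compute (G \ add) ∪ pre:
  G ∩ del = {}  (empty — regression defined)
  G \ add = {carry(b5,left), robot_in(rmC)} \ {carry(b5,left)} = {robot_in(rmC)}
  ∪ pre   = {robot_in(rmC)} ∪ {ball_in(b5,rmC), free(left), robot_in(rmC)}
          = {ball_in(b5,rmC), free(left), robot_in(rmC)}

== RESULT ==
["ball_in(b5,rmC)", "free(left)", "robot_in(rmC)"]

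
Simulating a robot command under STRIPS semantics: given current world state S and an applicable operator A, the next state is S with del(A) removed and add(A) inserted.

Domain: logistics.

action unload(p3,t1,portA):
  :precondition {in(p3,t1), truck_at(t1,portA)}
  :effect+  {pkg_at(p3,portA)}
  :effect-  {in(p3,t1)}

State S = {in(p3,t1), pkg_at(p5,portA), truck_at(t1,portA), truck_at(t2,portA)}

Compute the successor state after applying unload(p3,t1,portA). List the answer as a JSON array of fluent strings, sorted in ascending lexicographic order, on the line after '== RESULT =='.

Compute (S \ del) ∪ add:
  pre ⊆ S: {in(p3,t1), truck_at(t1,portA)} ⊆ S  — applicable
  S \ del = {pkg_at(p5,portA), truck_at(t1,portA), truck_at(t2,portA)}
  ∪ add   = {pkg_at(p3,portA), pkg_at(p5,portA), truck_at(t1,portA), truck_at(t2,portA)}

== RESULT ==
["pkg_at(p3,portA)", "pkg_at(p5,portA)", "truck_at(t1,portA)", "truck_at(t2,portA)"]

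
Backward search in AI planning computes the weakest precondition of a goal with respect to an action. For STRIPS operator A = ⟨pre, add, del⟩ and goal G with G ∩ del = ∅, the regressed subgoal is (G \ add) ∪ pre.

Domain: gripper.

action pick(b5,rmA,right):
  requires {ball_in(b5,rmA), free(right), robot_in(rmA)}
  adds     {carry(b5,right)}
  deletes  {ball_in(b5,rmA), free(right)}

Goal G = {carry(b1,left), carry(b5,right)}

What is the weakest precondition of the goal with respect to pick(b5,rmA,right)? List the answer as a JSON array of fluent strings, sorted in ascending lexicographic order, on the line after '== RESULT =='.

Regress:
  G ∩ del = {}  (empty — regression defined)
  G \ add = {carry(b1,left), carry(b5,right)} \ {carry(b5,right)} = {carry(b1,left)}
  ∪ pre   = {carry(b1,left)} ∪ {ball_in(b5,rmA), free(right), robot_in(rmA)}
          = {ball_in(b5,rmA), carry(b1,left), free(right), robot_in(rmA)}

== RESULT ==
["ball_in(b5,rmA)", "carry(b1,left)", "free(right)", "robot_in(rmA)"]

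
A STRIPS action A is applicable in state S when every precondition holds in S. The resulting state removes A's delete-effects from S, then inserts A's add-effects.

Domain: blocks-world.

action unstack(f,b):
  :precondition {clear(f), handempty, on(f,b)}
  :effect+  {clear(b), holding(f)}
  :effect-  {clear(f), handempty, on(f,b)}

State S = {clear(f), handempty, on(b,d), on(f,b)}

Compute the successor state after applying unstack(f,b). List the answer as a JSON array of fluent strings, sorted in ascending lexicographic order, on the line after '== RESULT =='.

Compute (S \ del) ∪ add:
  pre ⊆ S: {clear(f), handempty, on(f,b)} ⊆ S  — applicable
  S \ del = {on(b,d)}
  ∪ add   = {clear(b), holding(f), on(b,d)}

== RESULT ==
["clear(b)", "holding(f)", "on(b,d)"]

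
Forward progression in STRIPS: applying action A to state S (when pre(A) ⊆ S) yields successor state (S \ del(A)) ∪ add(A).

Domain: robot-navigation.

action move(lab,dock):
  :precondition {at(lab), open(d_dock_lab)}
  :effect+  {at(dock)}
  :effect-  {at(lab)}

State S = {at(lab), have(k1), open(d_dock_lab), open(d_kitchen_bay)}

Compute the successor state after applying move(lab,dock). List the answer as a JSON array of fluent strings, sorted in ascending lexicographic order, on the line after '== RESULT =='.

Progress:
  pre ⊆ S: {at(lab), open(d_dock_lab)} ⊆ S  — applicable
  S \ del = {have(k1), open(d_dock_lab), open(d_kitchen_bay)}
  ∪ add   = {at(dock), have(k1), open(d_dock_lab), open(d_kitchen_bay)}

== RESULT ==
["at(dock)", "have(k1)", "open(d_dock_lab)", "open(d_kitchen_bay)"]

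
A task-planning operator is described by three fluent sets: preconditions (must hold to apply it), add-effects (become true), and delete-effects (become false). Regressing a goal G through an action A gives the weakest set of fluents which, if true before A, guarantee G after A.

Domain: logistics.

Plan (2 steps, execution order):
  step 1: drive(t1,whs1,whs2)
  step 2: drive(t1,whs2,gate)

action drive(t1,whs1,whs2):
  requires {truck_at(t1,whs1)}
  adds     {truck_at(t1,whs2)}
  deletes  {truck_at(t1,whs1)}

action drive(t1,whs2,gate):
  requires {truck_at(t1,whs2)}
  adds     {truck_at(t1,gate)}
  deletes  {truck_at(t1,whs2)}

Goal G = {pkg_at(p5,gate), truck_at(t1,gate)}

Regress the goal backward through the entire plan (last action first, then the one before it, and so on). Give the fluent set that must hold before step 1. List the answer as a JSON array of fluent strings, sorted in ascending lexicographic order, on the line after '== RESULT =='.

Work backward from the goal:
  through step 2 (drive(t1,whs2,gate)): drop {truck_at(t1,gate)}, keep {pkg_at(p5,gate)}, require {truck_at(t1,whs2)}
    → {pkg_at(p5,gate), truck_at(t1,whs2)}
  through step 1 (drive(t1,whs1,whs2)): drop {truck_at(t1,whs2)}, keep {pkg_at(p5,gate)}, require {truck_at(t1,whs1)}
    → {pkg_at(p5,gate), truck_at(t1,whs1)}

== RESULT ==
["pkg_at(p5,gate)", "truck_at(t1,whs1)"]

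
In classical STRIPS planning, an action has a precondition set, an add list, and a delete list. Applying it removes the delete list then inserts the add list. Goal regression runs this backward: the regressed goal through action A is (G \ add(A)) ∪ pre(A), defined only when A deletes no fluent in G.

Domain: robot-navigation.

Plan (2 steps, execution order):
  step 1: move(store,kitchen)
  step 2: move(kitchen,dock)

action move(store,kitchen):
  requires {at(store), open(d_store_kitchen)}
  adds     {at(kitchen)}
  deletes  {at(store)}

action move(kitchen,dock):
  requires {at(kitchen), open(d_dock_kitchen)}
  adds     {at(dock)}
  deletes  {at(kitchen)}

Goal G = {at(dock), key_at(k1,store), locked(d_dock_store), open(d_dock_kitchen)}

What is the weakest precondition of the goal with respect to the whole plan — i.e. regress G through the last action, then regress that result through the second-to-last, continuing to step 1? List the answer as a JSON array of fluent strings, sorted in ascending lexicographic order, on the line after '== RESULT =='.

Regress step by step:
  through step 2 (move(kitchen,dock)): drop {at(dock)}, keep {key_at(k1,store), locked(d_dock_store), open(d_dock_kitchen)}, require {at(kitchen), open(d_dock_kitchen)}
    → {at(kitchen), key_at(k1,store), locked(d_dock_store), open(d_dock_kitchen)}
  through step 1 (move(store,kitchen)): drop {at(kitchen)}, keep {key_at(k1,store), locked(d_dock_store), open(d_dock_kitchen)}, require {at(store), open(d_store_kitchen)}
    → {at(store), key_at(k1,store), locked(d_dock_store), open(d_dock_kitchen), open(d_store_kitchen)}

== RESULT ==
["at(store)", "key_at(k1,store)", "locked(d_dock_store)", "open(d_dock_kitchen)", "open(d_store_kitchen)"]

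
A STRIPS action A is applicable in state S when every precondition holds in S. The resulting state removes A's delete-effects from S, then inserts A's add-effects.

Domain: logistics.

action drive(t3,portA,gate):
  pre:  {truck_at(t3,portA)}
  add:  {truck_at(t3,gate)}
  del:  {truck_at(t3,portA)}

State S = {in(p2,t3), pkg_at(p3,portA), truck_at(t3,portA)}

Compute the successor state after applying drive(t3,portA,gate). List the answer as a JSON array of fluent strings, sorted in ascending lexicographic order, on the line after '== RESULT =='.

Progress:
  pre ⊆ S: {truck_at(t3,portA)} ⊆ S  — applicable
  S \ del = {in(p2,t3), pkg_at(p3,portA)}
  ∪ add   = {in(p2,t3), pkg_at(p3,portA), truck_at(t3,gate)}

== RESULT ==
["in(p2,t3)", "pkg_at(p3,portA)", "truck_at(t3,gate)"]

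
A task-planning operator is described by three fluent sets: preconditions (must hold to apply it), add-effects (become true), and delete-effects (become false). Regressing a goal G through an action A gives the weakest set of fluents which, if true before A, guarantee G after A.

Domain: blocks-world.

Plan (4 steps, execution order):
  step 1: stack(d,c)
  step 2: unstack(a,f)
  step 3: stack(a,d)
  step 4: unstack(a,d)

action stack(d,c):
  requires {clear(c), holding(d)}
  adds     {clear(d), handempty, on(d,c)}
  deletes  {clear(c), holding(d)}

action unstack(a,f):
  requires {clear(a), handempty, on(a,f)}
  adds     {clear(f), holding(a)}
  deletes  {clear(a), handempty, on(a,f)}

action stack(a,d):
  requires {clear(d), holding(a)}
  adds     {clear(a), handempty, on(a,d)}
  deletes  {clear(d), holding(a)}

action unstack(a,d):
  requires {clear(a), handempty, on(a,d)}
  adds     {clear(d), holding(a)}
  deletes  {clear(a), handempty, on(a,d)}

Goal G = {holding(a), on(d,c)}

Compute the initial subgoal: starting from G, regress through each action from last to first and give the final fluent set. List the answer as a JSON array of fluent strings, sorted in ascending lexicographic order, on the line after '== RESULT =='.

Work backward from the goal:
  through step 4 (unstack(a,d)): drop {holding(a)}, keep {on(d,c)}, require {clear(a), handempty, on(a,d)}
    → {clear(a), handempty, on(a,d), on(d,c)}
  through step 3 (stack(a,d)): drop {clear(a), handempty, on(a,d)}, keep {on(d,c)}, require {clear(d), holding(a)}
    → {clear(d), holding(a), on(d,c)}
  through step 2 (unstack(a,f)): drop {holding(a)}, keep {clear(d), on(d,c)}, require {clear(a), handempty, on(a,f)}
    → {clear(a), clear(d), handempty, on(a,f), on(d,c)}
  through step 1 (stack(d,c)): drop {clear(d), handempty, on(d,c)}, keep {clear(a), on(a,f)}, require {clear(c), holding(d)}
    → {clear(a), clear(c), holding(d), on(a,f)}

== RESULT ==
["clear(a)", "clear(c)", "holding(d)", "on(a,f)"]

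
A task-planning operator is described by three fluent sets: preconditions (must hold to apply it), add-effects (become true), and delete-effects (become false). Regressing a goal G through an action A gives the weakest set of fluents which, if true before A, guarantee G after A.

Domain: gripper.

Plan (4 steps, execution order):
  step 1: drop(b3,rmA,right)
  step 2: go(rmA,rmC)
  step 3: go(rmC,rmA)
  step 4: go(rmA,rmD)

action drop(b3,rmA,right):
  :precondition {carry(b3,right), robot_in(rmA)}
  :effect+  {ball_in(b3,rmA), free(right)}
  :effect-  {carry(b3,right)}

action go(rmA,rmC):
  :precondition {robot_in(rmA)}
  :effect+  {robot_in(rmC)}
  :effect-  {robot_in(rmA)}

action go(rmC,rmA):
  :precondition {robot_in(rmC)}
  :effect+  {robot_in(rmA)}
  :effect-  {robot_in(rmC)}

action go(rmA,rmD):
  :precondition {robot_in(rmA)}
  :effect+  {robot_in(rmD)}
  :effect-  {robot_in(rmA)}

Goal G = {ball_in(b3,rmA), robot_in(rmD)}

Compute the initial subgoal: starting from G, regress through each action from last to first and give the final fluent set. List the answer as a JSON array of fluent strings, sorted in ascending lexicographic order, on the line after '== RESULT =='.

Work backward from the goal:
  through step 4 (go(rmA,rmD)): drop {robot_in(rmD)}, keep {ball_in(b3,rmA)}, require {robot_in(rmA)}
    → {ball_in(b3,rmA), robot_in(rmA)}
  through step 3 (go(rmC,rmA)): drop {robot_in(rmA)}, keep {ball_in(b3,rmA)}, require {robot_in(rmC)}
    → {ball_in(b3,rmA), robot_in(rmC)}
  through step 2 (go(rmA,rmC)): drop {robot_in(rmC)}, keep {ball_in(b3,rmA)}, require {robot_in(rmA)}
    → {ball_in(b3,rmA), robot_in(rmA)}
  through step 1 (drop(b3,rmA,right)): drop {ball_in(b3,rmA)}, keep {robot_in(rmA)}, require {carry(b3,right), robot_in(rmA)}
    → {carry(b3,right), robot_in(rmA)}

== RESULT ==
["carry(b3,right)", "robot_in(rmA)"]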